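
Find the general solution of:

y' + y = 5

Using integrating factor method:

General solution: y = 5 + Ce^(-x)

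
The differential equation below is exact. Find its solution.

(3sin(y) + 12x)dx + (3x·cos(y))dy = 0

Verify exactness: ∂M/∂y = ∂N/∂x ✓
Find F(x,y) such that ∂F/∂x = M, ∂F/∂y = N
Solution: 3x·sin(y) + 6x² = C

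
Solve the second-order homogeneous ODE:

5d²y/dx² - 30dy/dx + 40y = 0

Characteristic equation: 5r² - 30r + 40 = 0
Divide by 5: r² - 6r + 8 = 0
Roots: r = 4, 2 (distinct real)
General solution: y = C₁e^(4x) + C₂e^(2x)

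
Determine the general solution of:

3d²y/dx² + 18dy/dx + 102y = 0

Characteristic equation: 3r² + 18r + 102 = 0
Divide by 3: r² + 6r + 34 = 0
Roots: r = -3 ± 5i (complex conjugates)
General solution: y = e^(-3x)(C₁cos(5x) + C₂sin(5x))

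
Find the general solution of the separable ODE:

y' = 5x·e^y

Separating variables and integrating:
-e^(-y) = 5x²/2 + C

General solution: y = -ln(C - 5x²/2)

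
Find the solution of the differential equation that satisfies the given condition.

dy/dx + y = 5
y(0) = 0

General solution: y = 5 + Ce^(-x)
Applying y(0) = 0: C = 0 - 5 = -5
Particular solution: y = 5 - 5e^(-x)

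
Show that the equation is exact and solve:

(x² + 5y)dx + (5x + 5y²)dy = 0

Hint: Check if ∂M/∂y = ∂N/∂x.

Verify exactness: ∂M/∂y = ∂N/∂x ✓
Find F(x,y) such that ∂F/∂x = M, ∂F/∂y = N
Solution: x³/3 + 5xy + 5y³/3 = C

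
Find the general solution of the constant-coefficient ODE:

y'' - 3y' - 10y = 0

Characteristic equation: r² - 3r - 10 = 0
Roots: r = 5, -2 (distinct real)
General solution: y = C₁e^(5x) + C₂e^(-2x)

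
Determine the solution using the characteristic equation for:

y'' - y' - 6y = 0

Characteristic equation: r² - r - 6 = 0
Roots: r = 3, -2 (distinct real)
General solution: y = C₁e^(3x) + C₂e^(-2x)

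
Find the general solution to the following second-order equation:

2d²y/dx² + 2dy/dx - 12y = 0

Characteristic equation: 2r² + 2r - 12 = 0
Divide by 2: r² + r - 6 = 0
Roots: r = 2, -3 (distinct real)
General solution: y = C₁e^(2x) + C₂e^(-3x)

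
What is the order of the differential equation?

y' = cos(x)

The order is 1 (highest derivative is of order 1).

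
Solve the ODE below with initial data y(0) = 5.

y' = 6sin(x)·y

General solution: y = Ce^(-6cos(x))
Applying IC y(0) = 5:
Particular solution: y = 5e^(6(1-cos(x)))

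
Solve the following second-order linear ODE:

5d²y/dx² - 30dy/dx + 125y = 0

Characteristic equation: 5r² - 30r + 125 = 0
Divide by 5: r² - 6r + 25 = 0
Roots: r = 3 ± 4i (complex conjugates)
General solution: y = e^(3x)(C₁cos(4x) + C₂sin(4x))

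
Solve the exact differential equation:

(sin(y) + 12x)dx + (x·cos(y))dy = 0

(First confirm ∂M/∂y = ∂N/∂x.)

Verify exactness: ∂M/∂y = ∂N/∂x ✓
Find F(x,y) such that ∂F/∂x = M, ∂F/∂y = N
Solution: x·sin(y) + 6x² = C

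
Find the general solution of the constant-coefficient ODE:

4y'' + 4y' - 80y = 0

Characteristic equation: 4r² + 4r - 80 = 0
Divide by 4: r² + r - 20 = 0
Roots: r = 4, -5 (distinct real)
General solution: y = C₁e^(4x) + C₂e^(-5x)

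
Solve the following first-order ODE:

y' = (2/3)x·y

Separating variables and integrating:
ln|y| = x^2/3 + C

General solution: y = Ce^(x^2/3)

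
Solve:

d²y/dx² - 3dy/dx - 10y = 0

Characteristic equation: r² - 3r - 10 = 0
Roots: r = 5, -2 (distinct real)
General solution: y = C₁e^(5x) + C₂e^(-2x)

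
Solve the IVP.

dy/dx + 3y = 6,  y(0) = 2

General solution: y = 2 + Ce^(-3x)
Applying y(0) = 2: C = 2 - 2 = 0
Particular solution: y = 2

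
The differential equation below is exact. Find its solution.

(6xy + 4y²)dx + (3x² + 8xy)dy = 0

Verify exactness: ∂M/∂y = ∂N/∂x ✓
Find F(x,y) such that ∂F/∂x = M, ∂F/∂y = N
Solution: 3x²y + 4xy² = C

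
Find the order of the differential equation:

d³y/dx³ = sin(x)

The order is 3 (highest derivative is of order 3).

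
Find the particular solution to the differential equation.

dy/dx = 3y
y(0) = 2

General solution: y = Ce^(3x)
Applying IC y(0) = 2:
Particular solution: y = 2e^(3x)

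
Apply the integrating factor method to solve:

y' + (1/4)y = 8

Using integrating factor method:

General solution: y = 32 + Ce^(-x/4)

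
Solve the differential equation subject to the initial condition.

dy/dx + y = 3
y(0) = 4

General solution: y = 3 + Ce^(-x)
Applying y(0) = 4: C = 4 - 3 = 1
Particular solution: y = 3 + e^(-x)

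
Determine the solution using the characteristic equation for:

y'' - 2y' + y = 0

Characteristic equation: r² - 2r + 1 = 0
Factored: (r - 1)² = 0
Repeated root: r = 1
General solution: y = (C₁ + C₂x)e^x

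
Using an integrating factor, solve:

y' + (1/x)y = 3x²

Using integrating factor method:

General solution: y = (3/4)x^3 + C/x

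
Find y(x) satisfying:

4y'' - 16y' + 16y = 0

Characteristic equation: 4r² - 16r + 16 = 0
Divide by 4: r² - 4r + 4 = 0
Factored: (r - 2)² = 0
Repeated root: r = 2
General solution: y = (C₁ + C₂x)e^(2x)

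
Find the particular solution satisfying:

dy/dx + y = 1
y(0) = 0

General solution: y = 1 + Ce^(-x)
Applying y(0) = 0: C = 0 - 1 = -1
Particular solution: y = 1 - e^(-x)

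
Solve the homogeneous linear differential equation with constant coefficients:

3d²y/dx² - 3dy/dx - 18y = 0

Characteristic equation: 3r² - 3r - 18 = 0
Divide by 3: r² - r - 6 = 0
Roots: r = 3, -2 (distinct real)
General solution: y = C₁e^(3x) + C₂e^(-2x)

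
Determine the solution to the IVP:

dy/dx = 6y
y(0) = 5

General solution: y = Ce^(6x)
Applying IC y(0) = 5:
Particular solution: y = 5e^(6x)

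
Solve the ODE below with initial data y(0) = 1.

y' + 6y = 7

General solution: y = 7/6 + Ce^(-6x)
Applying y(0) = 1: C = 1 - 7/6 = -1/6
Particular solution: y = 7/6 - (1/6)e^(-6x)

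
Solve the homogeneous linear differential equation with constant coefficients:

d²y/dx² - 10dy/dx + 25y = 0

Characteristic equation: r² - 10r + 25 = 0
Factored: (r - 5)² = 0
Repeated root: r = 5
General solution: y = (C₁ + C₂x)e^(5x)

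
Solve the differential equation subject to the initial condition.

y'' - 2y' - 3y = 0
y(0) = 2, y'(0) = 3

General solution: y = C₁e^(3x) + C₂e^(-x)
Applying ICs: C₁ = 5/4, C₂ = 3/4
Particular solution: y = (5/4)e^(3x) + (3/4)e^(-x)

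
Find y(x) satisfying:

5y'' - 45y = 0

Characteristic equation: 5r² - 45 = 0
Divide by 5: r² - 9 = 0
Roots: r = 3, -3 (distinct real)
General solution: y = C₁e^(3x) + C₂e^(-3x)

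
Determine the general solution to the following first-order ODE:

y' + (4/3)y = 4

Using integrating factor method:

General solution: y = 3 + Ce^(-4x/3)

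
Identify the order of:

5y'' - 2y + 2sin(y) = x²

The order is 2 (highest derivative is of order 2).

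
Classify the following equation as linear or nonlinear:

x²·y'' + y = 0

Linear (y and its derivatives appear to the first power only, no products of y terms)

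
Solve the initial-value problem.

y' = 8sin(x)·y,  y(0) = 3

General solution: y = Ce^(-8cos(x))
Applying IC y(0) = 3:
Particular solution: y = 3e^(8(1-cos(x)))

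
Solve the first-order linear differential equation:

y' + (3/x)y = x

Using integrating factor method:

General solution: y = (1/5)x^2 + Cx^(-3)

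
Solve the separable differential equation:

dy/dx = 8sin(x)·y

Separating variables and integrating:
ln|y| = -8cos(x) + C

General solution: y = Ce^(-8cos(x))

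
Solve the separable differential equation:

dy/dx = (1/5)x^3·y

Separating variables and integrating:
ln|y| = x^4/20 + C

General solution: y = Ce^(x^4/20)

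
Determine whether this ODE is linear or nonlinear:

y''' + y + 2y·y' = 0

Nonlinear (product y·y')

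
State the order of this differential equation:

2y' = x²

The order is 1 (highest derivative is of order 1).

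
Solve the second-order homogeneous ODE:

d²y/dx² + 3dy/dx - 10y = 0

Characteristic equation: r² + 3r - 10 = 0
Roots: r = 2, -5 (distinct real)
General solution: y = C₁e^(2x) + C₂e^(-5x)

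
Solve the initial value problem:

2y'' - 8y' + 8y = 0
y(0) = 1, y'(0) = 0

General solution: y = (C₁ + C₂x)e^(2x)
Repeated root r = 2
Applying ICs: C₁ = 1, C₂ = -2
Particular solution: y = (1 - 2x)e^(2x)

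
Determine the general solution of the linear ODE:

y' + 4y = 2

Using integrating factor method:

General solution: y = 1/2 + Ce^(-4x)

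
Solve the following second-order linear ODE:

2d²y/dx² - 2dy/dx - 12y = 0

Characteristic equation: 2r² - 2r - 12 = 0
Divide by 2: r² - r - 6 = 0
Roots: r = 3, -2 (distinct real)
General solution: y = C₁e^(3x) + C₂e^(-2x)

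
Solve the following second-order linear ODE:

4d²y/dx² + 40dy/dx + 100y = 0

Characteristic equation: 4r² + 40r + 100 = 0
Divide by 4: r² + 10r + 25 = 0
Factored: (r + 5)² = 0
Repeated root: r = -5
General solution: y = (C₁ + C₂x)e^(-5x)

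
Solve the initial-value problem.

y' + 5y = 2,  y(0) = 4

General solution: y = 2/5 + Ce^(-5x)
Applying y(0) = 4: C = 4 - 2/5 = 18/5
Particular solution: y = 2/5 + (18/5)e^(-5x)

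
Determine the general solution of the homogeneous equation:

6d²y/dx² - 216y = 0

Characteristic equation: 6r² - 216 = 0
Divide by 6: r² - 36 = 0
Roots: r = 6, -6 (distinct real)
General solution: y = C₁e^(6x) + C₂e^(-6x)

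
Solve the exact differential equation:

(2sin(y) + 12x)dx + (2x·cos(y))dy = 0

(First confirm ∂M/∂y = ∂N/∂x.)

Verify exactness: ∂M/∂y = ∂N/∂x ✓
Find F(x,y) such that ∂F/∂x = M, ∂F/∂y = N
Solution: 2x·sin(y) + 6x² = C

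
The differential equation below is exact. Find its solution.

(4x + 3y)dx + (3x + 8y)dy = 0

Verify exactness: ∂M/∂y = ∂N/∂x ✓
Find F(x,y) such that ∂F/∂x = M, ∂F/∂y = N
Solution: 2x² + 3xy + 4y² = C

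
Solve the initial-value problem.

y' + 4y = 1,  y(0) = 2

General solution: y = 1/4 + Ce^(-4x)
Applying y(0) = 2: C = 2 - 1/4 = 7/4
Particular solution: y = 1/4 + (7/4)e^(-4x)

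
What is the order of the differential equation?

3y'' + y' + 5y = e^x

The order is 2 (highest derivative is of order 2).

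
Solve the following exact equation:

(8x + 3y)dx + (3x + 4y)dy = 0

Verify exactness: ∂M/∂y = ∂N/∂x ✓
Find F(x,y) such that ∂F/∂x = M, ∂F/∂y = N
Solution: 4x² + 3xy + 2y² = C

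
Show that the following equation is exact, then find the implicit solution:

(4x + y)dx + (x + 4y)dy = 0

Verify exactness: ∂M/∂y = ∂N/∂x ✓
Find F(x,y) such that ∂F/∂x = M, ∂F/∂y = N
Solution: 2x² + xy + 2y² = C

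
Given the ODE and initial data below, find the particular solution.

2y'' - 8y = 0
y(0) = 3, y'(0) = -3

General solution: y = C₁e^(2x) + C₂e^(-2x)
Applying ICs: C₁ = 3/4, C₂ = 9/4
Particular solution: y = (3/4)e^(2x) + (9/4)e^(-2x)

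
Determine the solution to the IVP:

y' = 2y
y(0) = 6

General solution: y = Ce^(2x)
Applying IC y(0) = 6:
Particular solution: y = 6e^(2x)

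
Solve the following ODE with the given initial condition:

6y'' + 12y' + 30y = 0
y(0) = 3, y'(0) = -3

General solution: y = e^(-x)(C₁cos(2x) + C₂sin(2x))
Complex roots r = -1 ± 2i
Applying ICs: C₁ = 3, C₂ = 0
Particular solution: y = e^(-x)(3cos(2x))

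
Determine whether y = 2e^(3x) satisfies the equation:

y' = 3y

Verification:
y = 2e^(3x)
y' = 6e^(3x)
3y = 6e^(3x)
y' = 3y ✓

Yes, it is a solution.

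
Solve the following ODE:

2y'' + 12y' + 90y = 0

Characteristic equation: 2r² + 12r + 90 = 0
Divide by 2: r² + 6r + 45 = 0
Roots: r = -3 ± 6i (complex conjugates)
General solution: y = e^(-3x)(C₁cos(6x) + C₂sin(6x))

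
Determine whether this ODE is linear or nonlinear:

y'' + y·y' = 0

Nonlinear (product y·y')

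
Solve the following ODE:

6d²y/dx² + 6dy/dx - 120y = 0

Characteristic equation: 6r² + 6r - 120 = 0
Divide by 6: r² + r - 20 = 0
Roots: r = 4, -5 (distinct real)
General solution: y = C₁e^(4x) + C₂e^(-5x)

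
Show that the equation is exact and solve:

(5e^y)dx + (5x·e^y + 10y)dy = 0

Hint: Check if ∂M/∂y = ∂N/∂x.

Verify exactness: ∂M/∂y = ∂N/∂x ✓
Find F(x,y) such that ∂F/∂x = M, ∂F/∂y = N
Solution: 5x·e^y + 5y² = C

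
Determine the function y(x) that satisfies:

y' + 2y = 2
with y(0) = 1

General solution: y = 1 + Ce^(-2x)
Applying y(0) = 1: C = 1 - 1 = 0
Particular solution: y = 1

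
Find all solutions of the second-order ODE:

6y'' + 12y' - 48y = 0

Characteristic equation: 6r² + 12r - 48 = 0
Divide by 6: r² + 2r - 8 = 0
Roots: r = 2, -4 (distinct real)
General solution: y = C₁e^(2x) + C₂e^(-4x)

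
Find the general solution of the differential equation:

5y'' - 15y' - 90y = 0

Characteristic equation: 5r² - 15r - 90 = 0
Divide by 5: r² - 3r - 18 = 0
Roots: r = 6, -3 (distinct real)
General solution: y = C₁e^(6x) + C₂e^(-3x)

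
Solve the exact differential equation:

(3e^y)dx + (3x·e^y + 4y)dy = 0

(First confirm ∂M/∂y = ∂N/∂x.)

Verify exactness: ∂M/∂y = ∂N/∂x ✓
Find F(x,y) such that ∂F/∂x = M, ∂F/∂y = N
Solution: 3x·e^y + 2y² = C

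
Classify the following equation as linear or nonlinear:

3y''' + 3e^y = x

Nonlinear (e^y is nonlinear in y)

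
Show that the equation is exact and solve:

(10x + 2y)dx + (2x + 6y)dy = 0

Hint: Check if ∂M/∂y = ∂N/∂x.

Verify exactness: ∂M/∂y = ∂N/∂x ✓
Find F(x,y) such that ∂F/∂x = M, ∂F/∂y = N
Solution: 5x² + 2xy + 3y² = C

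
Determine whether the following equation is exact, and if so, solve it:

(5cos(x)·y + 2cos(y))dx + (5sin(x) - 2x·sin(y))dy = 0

Verify exactness: ∂M/∂y = ∂N/∂x ✓
Find F(x,y) such that ∂F/∂x = M, ∂F/∂y = N
Solution: 5sin(x)·y + 2x·cos(y) = C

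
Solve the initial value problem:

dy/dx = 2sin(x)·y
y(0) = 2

General solution: y = Ce^(-2cos(x))
Applying IC y(0) = 2:
Particular solution: y = 2e^(2(1-cos(x)))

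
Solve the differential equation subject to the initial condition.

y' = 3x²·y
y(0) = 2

General solution: y = Ce^(x³)
Applying IC y(0) = 2:
Particular solution: y = 2e^(x³)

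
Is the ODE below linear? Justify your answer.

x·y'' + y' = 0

Yes. Linear (y and its derivatives appear to the first power only, no products of y terms)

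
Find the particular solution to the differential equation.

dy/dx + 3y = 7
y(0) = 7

General solution: y = 7/3 + Ce^(-3x)
Applying y(0) = 7: C = 7 - 7/3 = 14/3
Particular solution: y = 7/3 + (14/3)e^(-3x)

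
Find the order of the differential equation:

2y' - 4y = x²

The order is 1 (highest derivative is of order 1).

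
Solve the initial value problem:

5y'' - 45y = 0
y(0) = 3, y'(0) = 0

General solution: y = C₁e^(3x) + C₂e^(-3x)
Applying ICs: C₁ = 3/2, C₂ = 3/2
Particular solution: y = (3/2)e^(3x) + (3/2)e^(-3x)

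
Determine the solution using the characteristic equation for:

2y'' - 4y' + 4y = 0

Characteristic equation: 2r² - 4r + 4 = 0
Divide by 2: r² - 2r + 2 = 0
Roots: r = 1 ± i (complex conjugates)
General solution: y = e^x(C₁cos(x) + C₂sin(x))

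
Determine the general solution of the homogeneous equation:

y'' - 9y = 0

Characteristic equation: r² - 9 = 0
Roots: r = 3, -3 (distinct real)
General solution: y = C₁e^(3x) + C₂e^(-3x)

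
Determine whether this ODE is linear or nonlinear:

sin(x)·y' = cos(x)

Linear (y and its derivatives appear to the first power only, no products of y terms)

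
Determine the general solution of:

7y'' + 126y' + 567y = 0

Characteristic equation: 7r² + 126r + 567 = 0
Divide by 7: r² + 18r + 81 = 0
Factored: (r + 9)² = 0
Repeated root: r = -9
General solution: y = (C₁ + C₂x)e^(-9x)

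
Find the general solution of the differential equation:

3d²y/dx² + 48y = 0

Characteristic equation: 3r² + 48 = 0
Divide by 3: r² + 16 = 0
Roots: r = ±4i (complex conjugates)
General solution: y = C₁cos(4x) + C₂sin(4x)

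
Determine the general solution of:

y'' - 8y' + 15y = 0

Characteristic equation: r² - 8r + 15 = 0
Roots: r = 3, 5 (distinct real)
General solution: y = C₁e^(3x) + C₂e^(5x)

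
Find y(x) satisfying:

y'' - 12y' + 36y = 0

Characteristic equation: r² - 12r + 36 = 0
Factored: (r - 6)² = 0
Repeated root: r = 6
General solution: y = (C₁ + C₂x)e^(6x)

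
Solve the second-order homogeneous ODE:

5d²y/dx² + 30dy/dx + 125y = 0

Characteristic equation: 5r² + 30r + 125 = 0
Divide by 5: r² + 6r + 25 = 0
Roots: r = -3 ± 4i (complex conjugates)
General solution: y = e^(-3x)(C₁cos(4x) + C₂sin(4x))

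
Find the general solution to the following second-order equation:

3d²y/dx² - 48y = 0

Characteristic equation: 3r² - 48 = 0
Divide by 3: r² - 16 = 0
Roots: r = 4, -4 (distinct real)
General solution: y = C₁e^(4x) + C₂e^(-4x)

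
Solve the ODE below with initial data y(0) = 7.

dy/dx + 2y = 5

General solution: y = 5/2 + Ce^(-2x)
Applying y(0) = 7: C = 7 - 5/2 = 9/2
Particular solution: y = 5/2 + (9/2)e^(-2x)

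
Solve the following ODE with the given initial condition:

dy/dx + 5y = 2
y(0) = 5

General solution: y = 2/5 + Ce^(-5x)
Applying y(0) = 5: C = 5 - 2/5 = 23/5
Particular solution: y = 2/5 + (23/5)e^(-5x)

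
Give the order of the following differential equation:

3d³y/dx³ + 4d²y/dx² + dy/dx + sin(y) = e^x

The order is 3 (highest derivative is of order 3).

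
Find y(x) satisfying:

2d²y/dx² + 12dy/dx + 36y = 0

Characteristic equation: 2r² + 12r + 36 = 0
Divide by 2: r² + 6r + 18 = 0
Roots: r = -3 ± 3i (complex conjugates)
General solution: y = e^(-3x)(C₁cos(3x) + C₂sin(3x))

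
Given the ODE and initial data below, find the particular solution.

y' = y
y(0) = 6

General solution: y = Ce^x
Applying IC y(0) = 6:
Particular solution: y = 6e^x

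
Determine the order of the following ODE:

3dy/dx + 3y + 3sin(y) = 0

The order is 1 (highest derivative is of order 1).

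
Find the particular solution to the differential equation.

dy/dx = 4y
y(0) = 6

General solution: y = Ce^(4x)
Applying IC y(0) = 6:
Particular solution: y = 6e^(4x)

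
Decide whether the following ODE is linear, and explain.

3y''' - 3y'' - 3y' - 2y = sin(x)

Linear (y and its derivatives appear to the first power only, no products of y terms)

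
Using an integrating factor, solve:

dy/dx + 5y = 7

Using integrating factor method:

General solution: y = 7/5 + Ce^(-5x)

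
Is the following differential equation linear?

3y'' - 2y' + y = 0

Yes. Linear (y and its derivatives appear to the first power only, no products of y terms)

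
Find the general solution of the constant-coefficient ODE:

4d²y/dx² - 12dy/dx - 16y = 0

Characteristic equation: 4r² - 12r - 16 = 0
Divide by 4: r² - 3r - 4 = 0
Roots: r = 4, -1 (distinct real)
General solution: y = C₁e^(4x) + C₂e^(-x)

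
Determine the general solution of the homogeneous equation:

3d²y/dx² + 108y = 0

Characteristic equation: 3r² + 108 = 0
Divide by 3: r² + 36 = 0
Roots: r = ±6i (complex conjugates)
General solution: y = C₁cos(6x) + C₂sin(6x)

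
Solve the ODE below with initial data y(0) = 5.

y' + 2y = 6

General solution: y = 3 + Ce^(-2x)
Applying y(0) = 5: C = 5 - 3 = 2
Particular solution: y = 3 + 2e^(-2x)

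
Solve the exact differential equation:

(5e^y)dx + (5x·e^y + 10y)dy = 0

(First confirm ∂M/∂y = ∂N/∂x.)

Verify exactness: ∂M/∂y = ∂N/∂x ✓
Find F(x,y) such that ∂F/∂x = M, ∂F/∂y = N
Solution: 5x·e^y + 5y² = C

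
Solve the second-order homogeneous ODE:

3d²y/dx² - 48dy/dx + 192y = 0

Characteristic equation: 3r² - 48r + 192 = 0
Divide by 3: r² - 16r + 64 = 0
Factored: (r - 8)² = 0
Repeated root: r = 8
General solution: y = (C₁ + C₂x)e^(8x)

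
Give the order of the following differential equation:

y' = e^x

The order is 1 (highest derivative is of order 1).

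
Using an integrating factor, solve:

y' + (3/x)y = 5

Using integrating factor method:

General solution: y = (5/4)x + Cx^(-3)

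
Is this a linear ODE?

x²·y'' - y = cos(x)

Yes. Linear (y and its derivatives appear to the first power only, no products of y terms)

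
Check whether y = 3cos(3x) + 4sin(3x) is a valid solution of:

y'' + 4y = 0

Verification:
y'' = -27cos(3x) - 36sin(3x)
y'' + 4y ≠ 0 (frequency mismatch: got 9 instead of 4)

No, it is not a solution.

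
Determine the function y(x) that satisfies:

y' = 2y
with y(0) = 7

General solution: y = Ce^(2x)
Applying IC y(0) = 7:
Particular solution: y = 7e^(2x)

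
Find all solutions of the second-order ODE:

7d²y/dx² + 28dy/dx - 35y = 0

Characteristic equation: 7r² + 28r - 35 = 0
Divide by 7: r² + 4r - 5 = 0
Roots: r = 1, -5 (distinct real)
General solution: y = C₁e^x + C₂e^(-5x)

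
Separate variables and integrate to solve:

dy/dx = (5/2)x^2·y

Separating variables and integrating:
ln|y| = 5x^3/6 + C

General solution: y = Ce^(5x^3/6)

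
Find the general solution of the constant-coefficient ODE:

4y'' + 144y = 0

Characteristic equation: 4r² + 144 = 0
Divide by 4: r² + 36 = 0
Roots: r = ±6i (complex conjugates)
General solution: y = C₁cos(6x) + C₂sin(6x)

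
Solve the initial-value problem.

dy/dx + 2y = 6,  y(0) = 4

General solution: y = 3 + Ce^(-2x)
Applying y(0) = 4: C = 4 - 3 = 1
Particular solution: y = 3 + e^(-2x)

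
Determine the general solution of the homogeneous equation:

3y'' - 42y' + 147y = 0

Characteristic equation: 3r² - 42r + 147 = 0
Divide by 3: r² - 14r + 49 = 0
Factored: (r - 7)² = 0
Repeated root: r = 7
General solution: y = (C₁ + C₂x)e^(7x)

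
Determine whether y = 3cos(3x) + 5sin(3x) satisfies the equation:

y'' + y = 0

Verification:
y'' = -27cos(3x) - 45sin(3x)
y'' + y ≠ 0 (frequency mismatch: got 9 instead of 1)

No, it is not a solution.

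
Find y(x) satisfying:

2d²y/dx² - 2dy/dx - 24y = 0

Characteristic equation: 2r² - 2r - 24 = 0
Divide by 2: r² - r - 12 = 0
Roots: r = 4, -3 (distinct real)
General solution: y = C₁e^(4x) + C₂e^(-3x)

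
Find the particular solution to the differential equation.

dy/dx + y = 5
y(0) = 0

General solution: y = 5 + Ce^(-x)
Applying y(0) = 0: C = 0 - 5 = -5
Particular solution: y = 5 - 5e^(-x)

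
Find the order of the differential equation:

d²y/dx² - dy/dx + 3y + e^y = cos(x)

The order is 2 (highest derivative is of order 2).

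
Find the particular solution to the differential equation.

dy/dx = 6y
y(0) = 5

General solution: y = Ce^(6x)
Applying IC y(0) = 5:
Particular solution: y = 5e^(6x)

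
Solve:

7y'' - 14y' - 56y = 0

Characteristic equation: 7r² - 14r - 56 = 0
Divide by 7: r² - 2r - 8 = 0
Roots: r = 4, -2 (distinct real)
General solution: y = C₁e^(4x) + C₂e^(-2x)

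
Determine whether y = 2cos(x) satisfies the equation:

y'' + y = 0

Verification:
y'' = -2cos(x)
y'' + y = 0 ✓

Yes, it is a solution.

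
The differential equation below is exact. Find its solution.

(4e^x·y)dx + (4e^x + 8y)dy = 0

Verify exactness: ∂M/∂y = ∂N/∂x ✓
Find F(x,y) such that ∂F/∂x = M, ∂F/∂y = N
Solution: 4e^x·y + 4y² = C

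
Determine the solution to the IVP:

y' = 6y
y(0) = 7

General solution: y = Ce^(6x)
Applying IC y(0) = 7:
Particular solution: y = 7e^(6x)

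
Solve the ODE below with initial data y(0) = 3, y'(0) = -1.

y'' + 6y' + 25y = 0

General solution: y = e^(-3x)(C₁cos(4x) + C₂sin(4x))
Complex roots r = -3 ± 4i
Applying ICs: C₁ = 3, C₂ = 2
Particular solution: y = e^(-3x)(3cos(4x) + 2sin(4x))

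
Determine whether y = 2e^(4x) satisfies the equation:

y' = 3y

Verification:
y = 2e^(4x)
y' = 8e^(4x)
But 3y = 6e^(4x)
y' ≠ 3y — the derivative does not match

No, it is not a solution.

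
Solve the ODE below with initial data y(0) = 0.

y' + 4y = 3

General solution: y = 3/4 + Ce^(-4x)
Applying y(0) = 0: C = 0 - 3/4 = -3/4
Particular solution: y = 3/4 - (3/4)e^(-4x)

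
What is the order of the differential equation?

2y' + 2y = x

The order is 1 (highest derivative is of order 1).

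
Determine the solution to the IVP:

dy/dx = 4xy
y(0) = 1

General solution: y = Ce^(2x²)
Applying IC y(0) = 1:
Particular solution: y = e^(2x²)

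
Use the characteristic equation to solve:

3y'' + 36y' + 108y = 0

Characteristic equation: 3r² + 36r + 108 = 0
Divide by 3: r² + 12r + 36 = 0
Factored: (r + 6)² = 0
Repeated root: r = -6
General solution: y = (C₁ + C₂x)e^(-6x)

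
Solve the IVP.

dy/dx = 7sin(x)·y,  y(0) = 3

General solution: y = Ce^(-7cos(x))
Applying IC y(0) = 3:
Particular solution: y = 3e^(7(1-cos(x)))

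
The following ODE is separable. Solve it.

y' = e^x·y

Separating variables and integrating:
ln|y| = e^x + C

General solution: y = Ce^(e^x)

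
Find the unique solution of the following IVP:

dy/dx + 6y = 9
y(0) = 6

General solution: y = 3/2 + Ce^(-6x)
Applying y(0) = 6: C = 6 - 3/2 = 9/2
Particular solution: y = 3/2 + (9/2)e^(-6x)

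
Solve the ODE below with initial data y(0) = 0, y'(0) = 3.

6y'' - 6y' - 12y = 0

General solution: y = C₁e^(2x) + C₂e^(-x)
Applying ICs: C₁ = 1, C₂ = -1
Particular solution: y = e^(2x) - e^(-x)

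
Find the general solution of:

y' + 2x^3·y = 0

Using integrating factor method:

General solution: y = Ce^(-x^4/2)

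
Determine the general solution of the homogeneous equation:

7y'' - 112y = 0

Characteristic equation: 7r² - 112 = 0
Divide by 7: r² - 16 = 0
Roots: r = 4, -4 (distinct real)
General solution: y = C₁e^(4x) + C₂e^(-4x)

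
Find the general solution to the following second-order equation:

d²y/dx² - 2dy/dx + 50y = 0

Characteristic equation: r² - 2r + 50 = 0
Roots: r = 1 ± 7i (complex conjugates)
General solution: y = e^x(C₁cos(7x) + C₂sin(7x))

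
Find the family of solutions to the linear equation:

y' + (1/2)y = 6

Using integrating factor method:

General solution: y = 12 + Ce^(-x/2)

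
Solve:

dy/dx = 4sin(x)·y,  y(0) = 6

General solution: y = Ce^(-4cos(x))
Applying IC y(0) = 6:
Particular solution: y = 6e^(4(1-cos(x)))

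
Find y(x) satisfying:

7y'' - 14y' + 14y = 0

Characteristic equation: 7r² - 14r + 14 = 0
Divide by 7: r² - 2r + 2 = 0
Roots: r = 1 ± i (complex conjugates)
General solution: y = e^x(C₁cos(x) + C₂sin(x))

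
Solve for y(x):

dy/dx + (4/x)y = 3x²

Using integrating factor method:

General solution: y = (3/7)x^3 + Cx^(-4)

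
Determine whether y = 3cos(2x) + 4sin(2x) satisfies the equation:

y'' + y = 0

Verification:
y'' = -12cos(2x) - 16sin(2x)
y'' + y ≠ 0 (frequency mismatch: got 4 instead of 1)

No, it is not a solution.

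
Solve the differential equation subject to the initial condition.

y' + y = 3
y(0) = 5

General solution: y = 3 + Ce^(-x)
Applying y(0) = 5: C = 5 - 3 = 2
Particular solution: y = 3 + 2e^(-x)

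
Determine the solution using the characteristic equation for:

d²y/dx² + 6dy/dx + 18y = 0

Characteristic equation: r² + 6r + 18 = 0
Roots: r = -3 ± 3i (complex conjugates)
General solution: y = e^(-3x)(C₁cos(3x) + C₂sin(3x))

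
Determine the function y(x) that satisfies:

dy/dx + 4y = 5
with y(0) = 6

General solution: y = 5/4 + Ce^(-4x)
Applying y(0) = 6: C = 6 - 5/4 = 19/4
Particular solution: y = 5/4 + (19/4)e^(-4x)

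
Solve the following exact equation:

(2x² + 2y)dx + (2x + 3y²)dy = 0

Verify exactness: ∂M/∂y = ∂N/∂x ✓
Find F(x,y) such that ∂F/∂x = M, ∂F/∂y = N
Solution: 2x³/3 + 2xy + y³ = C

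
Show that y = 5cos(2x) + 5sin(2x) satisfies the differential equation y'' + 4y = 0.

Verification:
y'' = -20cos(2x) - 20sin(2x)
y'' + 4y = 0 ✓

Yes, it is a solution.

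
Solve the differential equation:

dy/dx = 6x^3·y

Separating variables and integrating:
ln|y| = 3x^4/2 + C

General solution: y = Ce^(3x^4/2)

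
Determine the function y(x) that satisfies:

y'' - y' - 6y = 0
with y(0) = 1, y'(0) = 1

General solution: y = C₁e^(3x) + C₂e^(-2x)
Applying ICs: C₁ = 3/5, C₂ = 2/5
Particular solution: y = (3/5)e^(3x) + (2/5)e^(-2x)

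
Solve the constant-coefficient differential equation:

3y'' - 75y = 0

Characteristic equation: 3r² - 75 = 0
Divide by 3: r² - 25 = 0
Roots: r = 5, -5 (distinct real)
General solution: y = C₁e^(5x) + C₂e^(-5x)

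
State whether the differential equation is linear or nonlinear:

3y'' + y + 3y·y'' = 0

Nonlinear (y·y'' term)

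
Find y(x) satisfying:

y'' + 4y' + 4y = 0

Characteristic equation: r² + 4r + 4 = 0
Factored: (r + 2)² = 0
Repeated root: r = -2
General solution: y = (C₁ + C₂x)e^(-2x)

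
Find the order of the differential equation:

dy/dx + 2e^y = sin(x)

The order is 1 (highest derivative is of order 1).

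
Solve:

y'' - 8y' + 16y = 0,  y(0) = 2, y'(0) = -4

General solution: y = (C₁ + C₂x)e^(4x)
Repeated root r = 4
Applying ICs: C₁ = 2, C₂ = -12
Particular solution: y = (2 - 12x)e^(4x)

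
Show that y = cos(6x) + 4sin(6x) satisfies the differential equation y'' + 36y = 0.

Verification:
y'' = -36cos(6x) - 144sin(6x)
y'' + 36y = 0 ✓

Yes, it is a solution.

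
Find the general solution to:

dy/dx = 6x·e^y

Separating variables and integrating:
-e^(-y) = 3x² + C

General solution: y = -ln(C - 3x²)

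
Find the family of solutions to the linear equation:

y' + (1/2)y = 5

Using integrating factor method:

General solution: y = 10 + Ce^(-x/2)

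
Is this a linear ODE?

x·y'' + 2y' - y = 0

Yes. Linear (y and its derivatives appear to the first power only, no products of y terms)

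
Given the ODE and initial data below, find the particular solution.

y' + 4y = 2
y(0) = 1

General solution: y = 1/2 + Ce^(-4x)
Applying y(0) = 1: C = 1 - 1/2 = 1/2
Particular solution: y = 1/2 + (1/2)e^(-4x)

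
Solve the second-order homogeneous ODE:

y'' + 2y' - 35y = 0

Characteristic equation: r² + 2r - 35 = 0
Roots: r = 5, -7 (distinct real)
General solution: y = C₁e^(5x) + C₂e^(-7x)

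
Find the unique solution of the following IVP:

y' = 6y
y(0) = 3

General solution: y = Ce^(6x)
Applying IC y(0) = 3:
Particular solution: y = 3e^(6x)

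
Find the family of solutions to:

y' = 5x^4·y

Separating variables and integrating:
ln|y| = x^5 + C

General solution: y = Ce^(x^5)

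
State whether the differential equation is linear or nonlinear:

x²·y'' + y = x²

Linear (y and its derivatives appear to the first power only, no products of y terms)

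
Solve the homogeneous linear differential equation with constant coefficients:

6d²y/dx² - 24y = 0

Characteristic equation: 6r² - 24 = 0
Divide by 6: r² - 4 = 0
Roots: r = 2, -2 (distinct real)
General solution: y = C₁e^(2x) + C₂e^(-2x)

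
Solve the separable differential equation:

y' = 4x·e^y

Separating variables and integrating:
-e^(-y) = 2x² + C

General solution: y = -ln(C - 2x²)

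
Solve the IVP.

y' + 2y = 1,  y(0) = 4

General solution: y = 1/2 + Ce^(-2x)
Applying y(0) = 4: C = 4 - 1/2 = 7/2
Particular solution: y = 1/2 + (7/2)e^(-2x)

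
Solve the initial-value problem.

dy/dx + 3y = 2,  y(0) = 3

General solution: y = 2/3 + Ce^(-3x)
Applying y(0) = 3: C = 3 - 2/3 = 7/3
Particular solution: y = 2/3 + (7/3)e^(-3x)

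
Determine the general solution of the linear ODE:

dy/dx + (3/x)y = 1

Using integrating factor method:

General solution: y = (1/4)x + Cx^(-3)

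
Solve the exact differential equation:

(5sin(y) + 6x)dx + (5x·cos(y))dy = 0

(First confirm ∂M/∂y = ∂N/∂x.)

Verify exactness: ∂M/∂y = ∂N/∂x ✓
Find F(x,y) such that ∂F/∂x = M, ∂F/∂y = N
Solution: 5x·sin(y) + 3x² = C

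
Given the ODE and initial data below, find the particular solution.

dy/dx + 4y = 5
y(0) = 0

General solution: y = 5/4 + Ce^(-4x)
Applying y(0) = 0: C = 0 - 5/4 = -5/4
Particular solution: y = 5/4 - (5/4)e^(-4x)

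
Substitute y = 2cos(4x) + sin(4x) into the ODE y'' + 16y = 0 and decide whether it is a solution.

Verification:
y'' = -32cos(4x) - 16sin(4x)
y'' + 16y = 0 ✓

Yes, it is a solution.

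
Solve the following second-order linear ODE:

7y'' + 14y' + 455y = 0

Characteristic equation: 7r² + 14r + 455 = 0
Divide by 7: r² + 2r + 65 = 0
Roots: r = -1 ± 8i (complex conjugates)
General solution: y = e^(-x)(C₁cos(8x) + C₂sin(8x))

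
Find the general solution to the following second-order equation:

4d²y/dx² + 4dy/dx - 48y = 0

Characteristic equation: 4r² + 4r - 48 = 0
Divide by 4: r² + r - 12 = 0
Roots: r = 3, -4 (distinct real)
General solution: y = C₁e^(3x) + C₂e^(-4x)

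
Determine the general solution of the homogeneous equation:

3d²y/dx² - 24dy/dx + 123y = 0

Characteristic equation: 3r² - 24r + 123 = 0
Divide by 3: r² - 8r + 41 = 0
Roots: r = 4 ± 5i (complex conjugates)
General solution: y = e^(4x)(C₁cos(5x) + C₂sin(5x))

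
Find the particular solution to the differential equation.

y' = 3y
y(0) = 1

General solution: y = Ce^(3x)
Applying IC y(0) = 1:
Particular solution: y = e^(3x)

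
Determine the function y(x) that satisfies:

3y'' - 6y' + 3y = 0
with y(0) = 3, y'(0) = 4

General solution: y = (C₁ + C₂x)e^x
Repeated root r = 1
Applying ICs: C₁ = 3, C₂ = 1
Particular solution: y = (3 + x)e^x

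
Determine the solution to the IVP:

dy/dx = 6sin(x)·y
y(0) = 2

General solution: y = Ce^(-6cos(x))
Applying IC y(0) = 2:
Particular solution: y = 2e^(6(1-cos(x)))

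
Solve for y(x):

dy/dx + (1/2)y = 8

Using integrating factor method:

General solution: y = 16 + Ce^(-x/2)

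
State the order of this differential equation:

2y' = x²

The order is 1 (highest derivative is of order 1).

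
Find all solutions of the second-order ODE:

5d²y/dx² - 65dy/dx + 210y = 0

Characteristic equation: 5r² - 65r + 210 = 0
Divide by 5: r² - 13r + 42 = 0
Roots: r = 6, 7 (distinct real)
General solution: y = C₁e^(6x) + C₂e^(7x)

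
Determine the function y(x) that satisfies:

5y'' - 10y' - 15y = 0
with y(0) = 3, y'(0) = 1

General solution: y = C₁e^(3x) + C₂e^(-x)
Applying ICs: C₁ = 1, C₂ = 2
Particular solution: y = e^(3x) + 2e^(-x)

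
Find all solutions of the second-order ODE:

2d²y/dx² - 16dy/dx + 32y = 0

Characteristic equation: 2r² - 16r + 32 = 0
Divide by 2: r² - 8r + 16 = 0
Factored: (r - 4)² = 0
Repeated root: r = 4
General solution: y = (C₁ + C₂x)e^(4x)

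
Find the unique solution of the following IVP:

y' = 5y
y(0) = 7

General solution: y = Ce^(5x)
Applying IC y(0) = 7:
Particular solution: y = 7e^(5x)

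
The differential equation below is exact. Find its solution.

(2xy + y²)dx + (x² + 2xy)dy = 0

Verify exactness: ∂M/∂y = ∂N/∂x ✓
Find F(x,y) such that ∂F/∂x = M, ∂F/∂y = N
Solution: x²y + xy² = C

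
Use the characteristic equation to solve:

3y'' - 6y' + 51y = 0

Characteristic equation: 3r² - 6r + 51 = 0
Divide by 3: r² - 2r + 17 = 0
Roots: r = 1 ± 4i (complex conjugates)
General solution: y = e^x(C₁cos(4x) + C₂sin(4x))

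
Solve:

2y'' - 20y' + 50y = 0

Characteristic equation: 2r² - 20r + 50 = 0
Divide by 2: r² - 10r + 25 = 0
Factored: (r - 5)² = 0
Repeated root: r = 5
General solution: y = (C₁ + C₂x)e^(5x)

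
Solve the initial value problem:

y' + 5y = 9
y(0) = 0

General solution: y = 9/5 + Ce^(-5x)
Applying y(0) = 0: C = 0 - 9/5 = -9/5
Particular solution: y = 9/5 - (9/5)e^(-5x)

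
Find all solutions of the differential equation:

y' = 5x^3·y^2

Separating variables and integrating:
-1/y = 5x^4/4 + C

General solution: y^-1 = (-5/4)x^4 + C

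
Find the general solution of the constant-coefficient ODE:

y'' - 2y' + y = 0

Characteristic equation: r² - 2r + 1 = 0
Factored: (r - 1)² = 0
Repeated root: r = 1
General solution: y = (C₁ + C₂x)e^x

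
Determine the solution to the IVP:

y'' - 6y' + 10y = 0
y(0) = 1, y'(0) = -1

General solution: y = e^(3x)(C₁cos(x) + C₂sin(x))
Complex roots r = 3 ± i
Applying ICs: C₁ = 1, C₂ = -4
Particular solution: y = e^(3x)(cos(x) - 4sin(x))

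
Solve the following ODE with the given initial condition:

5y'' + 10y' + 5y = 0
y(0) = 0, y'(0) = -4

General solution: y = (C₁ + C₂x)e^(-x)
Repeated root r = -1
Applying ICs: C₁ = 0, C₂ = -4
Particular solution: y = -4xe^(-x)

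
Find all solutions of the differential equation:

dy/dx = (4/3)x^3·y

Separating variables and integrating:
ln|y| = x^4/3 + C

General solution: y = Ce^(x^4/3)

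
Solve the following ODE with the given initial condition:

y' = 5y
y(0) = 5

General solution: y = Ce^(5x)
Applying IC y(0) = 5:
Particular solution: y = 5e^(5x)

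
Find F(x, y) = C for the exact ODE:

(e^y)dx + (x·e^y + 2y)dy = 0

Verify exactness: ∂M/∂y = ∂N/∂x ✓
Find F(x,y) such that ∂F/∂x = M, ∂F/∂y = N
Solution: x·e^y + y² = C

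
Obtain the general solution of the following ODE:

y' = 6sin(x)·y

Separating variables and integrating:
ln|y| = -6cos(x) + C

General solution: y = Ce^(-6cos(x))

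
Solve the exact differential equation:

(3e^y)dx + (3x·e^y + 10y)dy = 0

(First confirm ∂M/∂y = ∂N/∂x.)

Verify exactness: ∂M/∂y = ∂N/∂x ✓
Find F(x,y) such that ∂F/∂x = M, ∂F/∂y = N
Solution: 3x·e^y + 5y² = C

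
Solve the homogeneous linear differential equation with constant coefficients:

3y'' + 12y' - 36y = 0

Characteristic equation: 3r² + 12r - 36 = 0
Divide by 3: r² + 4r - 12 = 0
Roots: r = 2, -6 (distinct real)
General solution: y = C₁e^(2x) + C₂e^(-6x)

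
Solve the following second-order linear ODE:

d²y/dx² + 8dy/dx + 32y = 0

Characteristic equation: r² + 8r + 32 = 0
Roots: r = -4 ± 4i (complex conjugates)
General solution: y = e^(-4x)(C₁cos(4x) + C₂sin(4x))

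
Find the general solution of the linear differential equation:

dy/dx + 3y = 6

Using integrating factor method:

General solution: y = 2 + Ce^(-3x)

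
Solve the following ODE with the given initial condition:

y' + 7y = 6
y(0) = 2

General solution: y = 6/7 + Ce^(-7x)
Applying y(0) = 2: C = 2 - 6/7 = 8/7
Particular solution: y = 6/7 + (8/7)e^(-7x)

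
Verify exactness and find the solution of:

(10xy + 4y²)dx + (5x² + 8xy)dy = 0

Verify exactness: ∂M/∂y = ∂N/∂x ✓
Find F(x,y) such that ∂F/∂x = M, ∂F/∂y = N
Solution: 5x²y + 4xy² = C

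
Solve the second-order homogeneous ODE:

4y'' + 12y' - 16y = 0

Characteristic equation: 4r² + 12r - 16 = 0
Divide by 4: r² + 3r - 4 = 0
Roots: r = 1, -4 (distinct real)
General solution: y = C₁e^x + C₂e^(-4x)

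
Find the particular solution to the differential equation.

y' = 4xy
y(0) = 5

General solution: y = Ce^(2x²)
Applying IC y(0) = 5:
Particular solution: y = 5e^(2x²)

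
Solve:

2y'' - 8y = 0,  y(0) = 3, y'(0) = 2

General solution: y = C₁e^(2x) + C₂e^(-2x)
Applying ICs: C₁ = 2, C₂ = 1
Particular solution: y = 2e^(2x) + e^(-2x)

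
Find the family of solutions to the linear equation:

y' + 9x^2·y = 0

Using integrating factor method:

General solution: y = Ce^(-3x^3)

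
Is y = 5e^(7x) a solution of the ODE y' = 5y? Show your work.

Verification:
y = 5e^(7x)
y' = 35e^(7x)
But 5y = 25e^(7x)
y' ≠ 5y — the derivative does not match

No, it is not a solution.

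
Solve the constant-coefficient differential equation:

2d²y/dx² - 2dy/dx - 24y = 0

Characteristic equation: 2r² - 2r - 24 = 0
Divide by 2: r² - r - 12 = 0
Roots: r = 4, -3 (distinct real)
General solution: y = C₁e^(4x) + C₂e^(-3x)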